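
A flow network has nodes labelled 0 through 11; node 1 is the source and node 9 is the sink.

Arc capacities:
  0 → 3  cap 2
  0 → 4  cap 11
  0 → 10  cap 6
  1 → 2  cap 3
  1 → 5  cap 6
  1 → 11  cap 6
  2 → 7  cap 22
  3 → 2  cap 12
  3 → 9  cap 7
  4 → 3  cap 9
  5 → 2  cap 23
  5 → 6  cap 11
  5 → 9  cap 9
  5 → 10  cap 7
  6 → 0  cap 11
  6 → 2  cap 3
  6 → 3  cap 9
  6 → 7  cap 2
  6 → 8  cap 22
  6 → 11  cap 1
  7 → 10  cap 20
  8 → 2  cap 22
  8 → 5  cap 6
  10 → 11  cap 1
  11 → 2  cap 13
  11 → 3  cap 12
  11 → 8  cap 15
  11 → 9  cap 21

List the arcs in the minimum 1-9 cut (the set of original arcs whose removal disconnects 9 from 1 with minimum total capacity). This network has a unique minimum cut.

augment #1: 1→5→9 push 6
augment #2: 1→11→9 push 6
augment #3: 1→2→7→10→11→9 push 1
max flow = 13; residual-reachable set from 1 gives S-side
cut edges (S→T): {(1,5), (1,11), (10,11)} total cap 13

Min-cut arcs: {(1,5), (1,11), (10,11)} (total capacity 13)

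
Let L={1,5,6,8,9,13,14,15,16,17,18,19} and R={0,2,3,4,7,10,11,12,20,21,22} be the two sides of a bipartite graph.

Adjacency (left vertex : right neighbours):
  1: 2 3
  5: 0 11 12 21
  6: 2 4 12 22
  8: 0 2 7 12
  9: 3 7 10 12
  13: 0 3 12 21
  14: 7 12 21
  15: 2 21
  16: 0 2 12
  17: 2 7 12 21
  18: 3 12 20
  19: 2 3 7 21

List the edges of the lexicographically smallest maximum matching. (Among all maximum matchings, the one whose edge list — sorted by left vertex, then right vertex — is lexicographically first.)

Lex-smallest maximum matching: {(1,2), (5,11), (6,4), (8,0), (9,10), (13,3), (14,7), (15,21), (16,12), (18,20)}

|M| = 10 (so the lex-smallest maximum matching has 10 edges)
process left vertices in ascending order; for each, take the smallest-labelled available neighbour that still permits 10 edges overall, or leave it unmatched if none does
lex-smallest matching: {1-2, 5-11, 6-4, 8-0, 9-10, 13-3, 14-7, 15-21, 16-12, 18-20}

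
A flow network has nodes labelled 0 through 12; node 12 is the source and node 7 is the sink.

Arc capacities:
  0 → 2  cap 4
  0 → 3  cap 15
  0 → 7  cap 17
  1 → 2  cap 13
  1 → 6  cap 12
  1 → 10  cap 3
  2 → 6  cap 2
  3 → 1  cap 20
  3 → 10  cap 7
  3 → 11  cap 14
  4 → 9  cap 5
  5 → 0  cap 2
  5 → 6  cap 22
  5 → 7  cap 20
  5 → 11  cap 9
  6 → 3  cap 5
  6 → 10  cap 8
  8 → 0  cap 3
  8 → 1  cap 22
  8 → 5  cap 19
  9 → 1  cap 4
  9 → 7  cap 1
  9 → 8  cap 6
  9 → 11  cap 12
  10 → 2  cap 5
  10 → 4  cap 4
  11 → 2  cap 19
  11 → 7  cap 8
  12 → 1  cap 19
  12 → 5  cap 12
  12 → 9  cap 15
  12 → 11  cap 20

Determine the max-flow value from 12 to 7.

Maximum flow value: 27

augment #1: 12→5→7 bottleneck 12, total now 12
augment #2: 12→9→7 bottleneck 1, total now 13
augment #3: 12→11→7 bottleneck 8, total now 21
augment #4: 12→9→8→0→7 bottleneck 3, total now 24
augment #5: 12→9→8→5→7 bottleneck 3, total now 27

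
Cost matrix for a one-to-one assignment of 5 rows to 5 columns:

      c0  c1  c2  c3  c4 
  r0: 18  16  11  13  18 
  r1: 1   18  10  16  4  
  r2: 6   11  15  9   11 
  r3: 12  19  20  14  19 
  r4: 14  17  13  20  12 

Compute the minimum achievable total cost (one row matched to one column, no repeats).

Minimum assignment cost: 49

optimal assignment: row0→col2 (cost 11), row1→col0 (cost 1), row2→col1 (cost 11), row3→col3 (cost 14), row4→col4 (cost 12)
total = 11 + 1 + 11 + 14 + 12 = 49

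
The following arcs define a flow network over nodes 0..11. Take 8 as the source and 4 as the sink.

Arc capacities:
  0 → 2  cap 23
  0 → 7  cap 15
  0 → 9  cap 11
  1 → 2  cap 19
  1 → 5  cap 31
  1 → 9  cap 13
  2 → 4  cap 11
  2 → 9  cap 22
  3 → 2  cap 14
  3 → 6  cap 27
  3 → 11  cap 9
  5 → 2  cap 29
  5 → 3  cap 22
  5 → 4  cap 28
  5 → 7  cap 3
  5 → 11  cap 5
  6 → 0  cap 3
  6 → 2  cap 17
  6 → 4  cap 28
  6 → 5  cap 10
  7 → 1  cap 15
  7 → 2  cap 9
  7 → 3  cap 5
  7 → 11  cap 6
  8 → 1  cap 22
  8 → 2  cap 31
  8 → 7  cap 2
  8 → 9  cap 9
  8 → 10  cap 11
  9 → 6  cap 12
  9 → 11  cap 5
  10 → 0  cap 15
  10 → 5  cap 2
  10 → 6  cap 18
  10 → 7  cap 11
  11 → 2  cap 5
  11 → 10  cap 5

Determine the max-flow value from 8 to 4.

augment #1: 8→2→4 bottleneck 11, total now 11
augment #2: 8→1→5→4 bottleneck 22, total now 33
augment #3: 8→9→6→4 bottleneck 9, total now 42
augment #4: 8→10→5→4 bottleneck 2, total now 44
augment #5: 8→10→6→4 bottleneck 9, total now 53
augment #6: 8→2→9→6→4 bottleneck 3, total now 56
augment #7: 8→7→1→5→4 bottleneck 2, total now 58
augment #8: 8→2→9→11→10→6→4 bottleneck 5, total now 63

Maximum flow value: 63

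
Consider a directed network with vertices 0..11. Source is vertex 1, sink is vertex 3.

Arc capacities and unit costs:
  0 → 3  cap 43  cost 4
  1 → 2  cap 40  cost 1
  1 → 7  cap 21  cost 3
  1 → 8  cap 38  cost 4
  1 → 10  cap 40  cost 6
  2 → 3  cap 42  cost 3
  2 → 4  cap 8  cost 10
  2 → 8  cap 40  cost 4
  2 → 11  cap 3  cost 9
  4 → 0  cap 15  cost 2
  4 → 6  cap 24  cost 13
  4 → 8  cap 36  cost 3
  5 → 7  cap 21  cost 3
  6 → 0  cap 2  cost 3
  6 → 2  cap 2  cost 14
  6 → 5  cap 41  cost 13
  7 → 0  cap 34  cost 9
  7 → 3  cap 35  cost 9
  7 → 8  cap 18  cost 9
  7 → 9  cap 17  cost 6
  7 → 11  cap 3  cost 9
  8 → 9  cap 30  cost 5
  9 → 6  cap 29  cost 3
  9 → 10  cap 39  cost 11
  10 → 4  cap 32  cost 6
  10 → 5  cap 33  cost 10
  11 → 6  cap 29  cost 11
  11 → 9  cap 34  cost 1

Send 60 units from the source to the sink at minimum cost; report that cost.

Minimum cost for 60 units: 400

shortest-cost path #1: 1→2→3 push 40 @ unit cost 4 (adds 160)
shortest-cost path #2: 1→7→3 push 20 @ unit cost 12 (adds 240)
total cost = 400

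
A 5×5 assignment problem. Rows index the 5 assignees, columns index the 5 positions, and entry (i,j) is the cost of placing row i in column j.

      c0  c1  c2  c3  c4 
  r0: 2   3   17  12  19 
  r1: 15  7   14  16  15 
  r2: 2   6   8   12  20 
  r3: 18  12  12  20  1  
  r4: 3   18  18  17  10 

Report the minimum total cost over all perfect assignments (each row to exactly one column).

one of 2 optimal assignments: row0→col1 (cost 3), row1→col3 (cost 16), row2→col2 (cost 8), row3→col4 (cost 1), row4→col0 (cost 3)
total = 3 + 16 + 8 + 1 + 3 = 31

Minimum assignment cost: 31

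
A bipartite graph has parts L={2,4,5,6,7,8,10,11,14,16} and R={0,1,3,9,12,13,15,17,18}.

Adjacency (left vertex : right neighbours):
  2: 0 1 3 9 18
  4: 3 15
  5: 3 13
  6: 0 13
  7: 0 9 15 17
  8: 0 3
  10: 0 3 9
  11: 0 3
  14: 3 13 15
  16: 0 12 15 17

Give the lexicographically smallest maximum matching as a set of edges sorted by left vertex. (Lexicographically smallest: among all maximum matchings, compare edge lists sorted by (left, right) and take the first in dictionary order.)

Lex-smallest maximum matching: {(2,1), (4,3), (5,13), (6,0), (7,17), (10,9), (14,15), (16,12)}

|M| = 8 (so the lex-smallest maximum matching has 8 edges)
process left vertices in ascending order; for each, take the smallest-labelled available neighbour that still permits 8 edges overall, or leave it unmatched if none does
lex-smallest matching: {2-1, 4-3, 5-13, 6-0, 7-17, 10-9, 14-15, 16-12}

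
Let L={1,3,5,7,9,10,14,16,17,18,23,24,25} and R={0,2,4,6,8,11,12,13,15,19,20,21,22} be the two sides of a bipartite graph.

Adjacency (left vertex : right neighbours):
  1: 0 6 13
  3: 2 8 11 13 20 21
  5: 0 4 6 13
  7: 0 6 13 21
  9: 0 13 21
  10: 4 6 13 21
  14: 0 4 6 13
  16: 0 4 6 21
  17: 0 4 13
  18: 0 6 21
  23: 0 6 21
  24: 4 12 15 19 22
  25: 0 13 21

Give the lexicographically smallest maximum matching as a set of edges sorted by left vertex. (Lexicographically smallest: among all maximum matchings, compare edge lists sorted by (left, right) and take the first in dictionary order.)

Lex-smallest maximum matching: {(1,0), (3,2), (5,4), (7,6), (9,13), (10,21), (24,12)}

|M| = 7 (so the lex-smallest maximum matching has 7 edges)
process left vertices in ascending order; for each, take the smallest-labelled available neighbour that still permits 7 edges overall, or leave it unmatched if none does
lex-smallest matching: {1-0, 3-2, 5-4, 7-6, 9-13, 10-21, 24-12}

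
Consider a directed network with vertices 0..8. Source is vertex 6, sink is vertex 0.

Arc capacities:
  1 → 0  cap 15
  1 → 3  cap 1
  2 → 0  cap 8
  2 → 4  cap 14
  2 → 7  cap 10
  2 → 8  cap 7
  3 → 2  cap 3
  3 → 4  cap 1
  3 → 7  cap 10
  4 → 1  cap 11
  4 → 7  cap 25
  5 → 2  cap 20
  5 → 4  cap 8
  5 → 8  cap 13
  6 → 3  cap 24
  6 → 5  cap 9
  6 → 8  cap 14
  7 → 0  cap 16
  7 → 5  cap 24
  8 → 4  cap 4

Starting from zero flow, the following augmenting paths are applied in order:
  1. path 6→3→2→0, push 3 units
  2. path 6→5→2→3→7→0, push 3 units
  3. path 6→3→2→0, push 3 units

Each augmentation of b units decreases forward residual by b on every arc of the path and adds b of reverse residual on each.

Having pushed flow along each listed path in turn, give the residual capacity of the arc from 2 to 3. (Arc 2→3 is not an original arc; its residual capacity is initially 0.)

Residual capacity of (2,3): 3

after path 1 (6→3→2→0, push 3): res(2,3)=3
after path 2 (6→5→2→3→7→0, push 3): res(2,3)=0
after path 3 (6→3→2→0, push 3): res(2,3)=3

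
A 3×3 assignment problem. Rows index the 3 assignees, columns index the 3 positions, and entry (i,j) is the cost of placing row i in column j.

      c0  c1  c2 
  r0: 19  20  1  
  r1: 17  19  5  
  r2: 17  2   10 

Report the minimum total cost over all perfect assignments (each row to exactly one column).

Minimum assignment cost: 20

optimal assignment: row0→col2 (cost 1), row1→col0 (cost 17), row2→col1 (cost 2)
total = 1 + 17 + 2 = 20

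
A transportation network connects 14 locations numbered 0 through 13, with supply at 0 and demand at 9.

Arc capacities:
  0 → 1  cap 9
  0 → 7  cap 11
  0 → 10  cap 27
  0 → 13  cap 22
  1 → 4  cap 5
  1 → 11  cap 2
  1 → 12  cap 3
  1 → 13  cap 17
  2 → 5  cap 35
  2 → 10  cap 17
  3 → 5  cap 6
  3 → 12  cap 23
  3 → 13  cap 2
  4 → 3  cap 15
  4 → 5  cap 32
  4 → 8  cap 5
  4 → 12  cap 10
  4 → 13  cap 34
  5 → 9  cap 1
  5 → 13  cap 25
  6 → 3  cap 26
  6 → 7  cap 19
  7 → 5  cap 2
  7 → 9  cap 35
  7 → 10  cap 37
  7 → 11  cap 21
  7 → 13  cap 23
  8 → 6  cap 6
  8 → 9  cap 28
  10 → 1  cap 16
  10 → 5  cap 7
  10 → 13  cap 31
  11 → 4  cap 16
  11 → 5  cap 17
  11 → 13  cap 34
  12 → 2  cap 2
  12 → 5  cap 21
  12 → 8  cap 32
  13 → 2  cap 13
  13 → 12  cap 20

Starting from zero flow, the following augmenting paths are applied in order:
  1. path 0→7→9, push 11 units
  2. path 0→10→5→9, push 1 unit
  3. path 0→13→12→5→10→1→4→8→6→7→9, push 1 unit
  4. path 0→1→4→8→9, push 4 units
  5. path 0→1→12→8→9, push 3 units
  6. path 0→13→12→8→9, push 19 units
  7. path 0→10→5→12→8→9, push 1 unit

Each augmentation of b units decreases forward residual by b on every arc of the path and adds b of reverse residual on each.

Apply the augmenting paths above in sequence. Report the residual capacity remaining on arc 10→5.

Residual capacity of (10,5): 6

after path 1 (0→7→9, push 11): res(10,5)=7
after path 2 (0→10→5→9, push 1): res(10,5)=6
after path 3 (0→13→12→5→10→1→4→8→6→7→9, push 1): res(10,5)=7
after path 4 (0→1→4→8→9, push 4): res(10,5)=7
after path 5 (0→1→12→8→9, push 3): res(10,5)=7
after path 6 (0→13→12→8→9, push 19): res(10,5)=7
after path 7 (0→10→5→12→8→9, push 1): res(10,5)=6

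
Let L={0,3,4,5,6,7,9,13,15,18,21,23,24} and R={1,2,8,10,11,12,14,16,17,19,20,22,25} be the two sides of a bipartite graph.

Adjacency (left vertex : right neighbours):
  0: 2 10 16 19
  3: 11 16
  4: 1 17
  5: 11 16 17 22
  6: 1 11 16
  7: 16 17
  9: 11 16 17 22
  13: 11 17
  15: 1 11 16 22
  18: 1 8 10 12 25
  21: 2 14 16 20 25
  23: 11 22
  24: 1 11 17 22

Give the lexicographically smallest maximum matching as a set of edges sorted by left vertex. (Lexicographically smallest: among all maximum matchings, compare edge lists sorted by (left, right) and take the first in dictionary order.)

Lex-smallest maximum matching: {(0,2), (3,11), (4,1), (5,16), (7,17), (9,22), (18,8), (21,14)}

|M| = 8 (so the lex-smallest maximum matching has 8 edges)
process left vertices in ascending order; for each, take the smallest-labelled available neighbour that still permits 8 edges overall, or leave it unmatched if none does
lex-smallest matching: {0-2, 3-11, 4-1, 5-16, 7-17, 9-22, 18-8, 21-14}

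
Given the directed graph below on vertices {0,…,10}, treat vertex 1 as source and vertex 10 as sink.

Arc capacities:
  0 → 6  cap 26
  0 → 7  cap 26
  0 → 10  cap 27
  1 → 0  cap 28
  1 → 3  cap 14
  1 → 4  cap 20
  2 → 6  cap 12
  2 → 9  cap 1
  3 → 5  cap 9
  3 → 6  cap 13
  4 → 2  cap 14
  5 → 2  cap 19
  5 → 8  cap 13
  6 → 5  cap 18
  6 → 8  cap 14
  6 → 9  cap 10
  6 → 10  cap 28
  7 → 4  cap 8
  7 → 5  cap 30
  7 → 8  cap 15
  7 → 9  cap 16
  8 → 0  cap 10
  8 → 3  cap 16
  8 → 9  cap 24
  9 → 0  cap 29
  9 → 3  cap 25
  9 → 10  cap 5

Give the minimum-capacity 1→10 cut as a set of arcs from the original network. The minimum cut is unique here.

augment #1: 1→0→10 push 27
augment #2: 1→0→6→10 push 1
augment #3: 1→3→6→10 push 13
augment #4: 1→4→2→6→10 push 12
augment #5: 1→4→2→9→10 push 1
augment #6: 1→3→5→8→9→10 push 1
max flow = 55; residual-reachable set from 1 gives S-side
cut edges (S→T): {(1,0), (1,3), (2,6), (2,9)} total cap 55

Min-cut arcs: {(1,0), (1,3), (2,6), (2,9)} (total capacity 55)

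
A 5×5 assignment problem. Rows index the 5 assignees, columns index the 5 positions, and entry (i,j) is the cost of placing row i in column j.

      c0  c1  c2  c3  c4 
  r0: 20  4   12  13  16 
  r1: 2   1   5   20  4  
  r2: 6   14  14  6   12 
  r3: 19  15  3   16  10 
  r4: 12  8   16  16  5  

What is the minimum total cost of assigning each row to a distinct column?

optimal assignment: row0→col1 (cost 4), row1→col0 (cost 2), row2→col3 (cost 6), row3→col2 (cost 3), row4→col4 (cost 5)
total = 4 + 2 + 6 + 3 + 5 = 20

Minimum assignment cost: 20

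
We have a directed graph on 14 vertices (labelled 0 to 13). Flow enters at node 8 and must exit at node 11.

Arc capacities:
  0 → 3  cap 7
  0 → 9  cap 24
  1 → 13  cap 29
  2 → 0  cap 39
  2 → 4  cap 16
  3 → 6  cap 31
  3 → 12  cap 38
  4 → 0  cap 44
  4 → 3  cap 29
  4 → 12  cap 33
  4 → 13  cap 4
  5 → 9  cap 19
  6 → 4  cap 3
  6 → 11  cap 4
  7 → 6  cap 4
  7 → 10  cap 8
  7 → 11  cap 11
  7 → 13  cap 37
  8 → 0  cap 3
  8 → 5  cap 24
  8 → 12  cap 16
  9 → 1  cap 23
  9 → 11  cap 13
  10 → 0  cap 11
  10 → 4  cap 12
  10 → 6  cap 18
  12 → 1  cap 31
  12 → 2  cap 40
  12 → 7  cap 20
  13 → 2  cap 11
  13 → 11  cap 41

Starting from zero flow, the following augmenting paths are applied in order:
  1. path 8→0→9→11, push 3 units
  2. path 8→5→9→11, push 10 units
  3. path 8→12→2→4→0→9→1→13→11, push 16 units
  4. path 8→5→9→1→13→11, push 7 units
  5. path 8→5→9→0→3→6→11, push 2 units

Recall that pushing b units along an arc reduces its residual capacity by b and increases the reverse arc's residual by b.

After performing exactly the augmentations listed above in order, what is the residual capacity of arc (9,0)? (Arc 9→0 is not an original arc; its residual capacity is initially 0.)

Residual capacity of (9,0): 17

after path 1 (8→0→9→11, push 3): res(9,0)=3
after path 2 (8→5→9→11, push 10): res(9,0)=3
after path 3 (8→12→2→4→0→9→1→13→11, push 16): res(9,0)=19
after path 4 (8→5→9→1→13→11, push 7): res(9,0)=19
after path 5 (8→5→9→0→3→6→11, push 2): res(9,0)=17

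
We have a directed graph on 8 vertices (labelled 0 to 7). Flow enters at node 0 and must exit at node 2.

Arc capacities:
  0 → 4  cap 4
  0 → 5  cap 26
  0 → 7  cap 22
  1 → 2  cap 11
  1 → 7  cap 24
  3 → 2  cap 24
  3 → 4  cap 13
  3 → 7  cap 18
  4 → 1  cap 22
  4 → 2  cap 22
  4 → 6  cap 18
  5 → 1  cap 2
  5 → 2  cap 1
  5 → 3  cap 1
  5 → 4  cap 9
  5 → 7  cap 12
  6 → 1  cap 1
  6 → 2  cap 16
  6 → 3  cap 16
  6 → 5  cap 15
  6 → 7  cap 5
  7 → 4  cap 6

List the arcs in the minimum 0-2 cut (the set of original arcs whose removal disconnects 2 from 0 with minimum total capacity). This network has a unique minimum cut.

augment #1: 0→4→2 push 4
augment #2: 0→5→2 push 1
augment #3: 0→5→1→2 push 2
augment #4: 0→5→3→2 push 1
augment #5: 0→5→4→2 push 9
augment #6: 0→7→4→2 push 6
max flow = 23; residual-reachable set from 0 gives S-side
cut edges (S→T): {(0,4), (5,1), (5,2), (5,3), (5,4), (7,4)} total cap 23

Min-cut arcs: {(0,4), (5,1), (5,2), (5,3), (5,4), (7,4)} (total capacity 23)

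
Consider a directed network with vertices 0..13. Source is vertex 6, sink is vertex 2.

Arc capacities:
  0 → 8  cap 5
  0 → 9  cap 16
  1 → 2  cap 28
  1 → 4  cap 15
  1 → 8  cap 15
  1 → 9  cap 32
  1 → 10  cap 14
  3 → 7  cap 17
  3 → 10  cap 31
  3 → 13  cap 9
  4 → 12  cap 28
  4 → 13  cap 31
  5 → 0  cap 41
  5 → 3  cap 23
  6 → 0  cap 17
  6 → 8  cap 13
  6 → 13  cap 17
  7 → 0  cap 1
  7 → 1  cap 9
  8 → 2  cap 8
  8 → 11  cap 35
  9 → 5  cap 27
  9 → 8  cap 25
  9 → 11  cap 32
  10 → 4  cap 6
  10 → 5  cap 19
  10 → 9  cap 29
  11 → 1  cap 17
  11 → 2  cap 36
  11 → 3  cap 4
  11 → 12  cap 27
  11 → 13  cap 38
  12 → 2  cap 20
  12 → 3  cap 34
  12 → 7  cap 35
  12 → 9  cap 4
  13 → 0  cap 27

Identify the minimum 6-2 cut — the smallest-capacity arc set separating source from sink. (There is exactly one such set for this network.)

augment #1: 6→8→2 push 8
augment #2: 6→8→11→2 push 5
augment #3: 6→0→8→11→2 push 5
augment #4: 6→0→9→11→2 push 12
augment #5: 6→13→0→9→11→2 push 4
max flow = 34; residual-reachable set from 6 gives S-side
cut edges (S→T): {(0,8), (0,9), (6,8)} total cap 34

Min-cut arcs: {(0,8), (0,9), (6,8)} (total capacity 34)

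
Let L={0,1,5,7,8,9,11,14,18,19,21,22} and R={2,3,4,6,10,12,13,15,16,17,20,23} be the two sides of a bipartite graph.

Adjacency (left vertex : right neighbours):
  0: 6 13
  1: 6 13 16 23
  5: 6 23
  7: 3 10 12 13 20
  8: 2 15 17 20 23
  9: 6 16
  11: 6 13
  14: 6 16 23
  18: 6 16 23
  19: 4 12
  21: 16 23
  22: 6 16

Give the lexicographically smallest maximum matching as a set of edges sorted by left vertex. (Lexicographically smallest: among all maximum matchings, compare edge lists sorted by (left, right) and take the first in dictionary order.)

Lex-smallest maximum matching: {(0,6), (1,13), (5,23), (7,3), (8,2), (9,16), (19,4)}

|M| = 7 (so the lex-smallest maximum matching has 7 edges)
process left vertices in ascending order; for each, take the smallest-labelled available neighbour that still permits 7 edges overall, or leave it unmatched if none does
lex-smallest matching: {0-6, 1-13, 5-23, 7-3, 8-2, 9-16, 19-4}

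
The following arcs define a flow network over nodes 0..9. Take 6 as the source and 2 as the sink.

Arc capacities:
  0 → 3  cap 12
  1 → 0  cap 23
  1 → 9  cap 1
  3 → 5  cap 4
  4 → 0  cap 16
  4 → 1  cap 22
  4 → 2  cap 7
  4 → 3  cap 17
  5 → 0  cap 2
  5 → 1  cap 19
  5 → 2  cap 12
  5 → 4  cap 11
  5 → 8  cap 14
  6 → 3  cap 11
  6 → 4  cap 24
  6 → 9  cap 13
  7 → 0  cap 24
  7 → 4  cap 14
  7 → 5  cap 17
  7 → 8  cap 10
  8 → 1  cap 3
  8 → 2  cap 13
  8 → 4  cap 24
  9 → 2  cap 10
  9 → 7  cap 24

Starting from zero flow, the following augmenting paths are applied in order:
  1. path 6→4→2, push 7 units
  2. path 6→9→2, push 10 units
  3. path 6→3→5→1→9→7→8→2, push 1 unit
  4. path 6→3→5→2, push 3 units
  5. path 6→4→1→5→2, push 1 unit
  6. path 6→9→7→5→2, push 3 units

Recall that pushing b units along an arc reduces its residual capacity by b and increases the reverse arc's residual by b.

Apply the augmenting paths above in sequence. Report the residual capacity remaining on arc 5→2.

after path 1 (6→4→2, push 7): res(5,2)=12
after path 2 (6→9→2, push 10): res(5,2)=12
after path 3 (6→3→5→1→9→7→8→2, push 1): res(5,2)=12
after path 4 (6→3→5→2, push 3): res(5,2)=9
after path 5 (6→4→1→5→2, push 1): res(5,2)=8
after path 6 (6→9→7→5→2, push 3): res(5,2)=5

Residual capacity of (5,2): 5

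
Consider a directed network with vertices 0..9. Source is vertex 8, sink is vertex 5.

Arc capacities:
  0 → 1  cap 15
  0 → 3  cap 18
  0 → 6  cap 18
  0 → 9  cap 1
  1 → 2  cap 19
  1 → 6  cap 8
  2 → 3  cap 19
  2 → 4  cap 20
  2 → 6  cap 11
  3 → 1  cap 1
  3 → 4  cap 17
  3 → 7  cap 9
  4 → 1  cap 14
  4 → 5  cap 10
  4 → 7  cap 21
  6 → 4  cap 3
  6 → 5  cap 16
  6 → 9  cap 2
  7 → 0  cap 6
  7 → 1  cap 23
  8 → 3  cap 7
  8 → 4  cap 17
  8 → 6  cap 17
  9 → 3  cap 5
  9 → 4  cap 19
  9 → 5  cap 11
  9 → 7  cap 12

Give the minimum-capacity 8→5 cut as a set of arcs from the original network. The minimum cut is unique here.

augment #1: 8→4→5 push 10
augment #2: 8→6→5 push 16
augment #3: 8→6→9→5 push 1
augment #4: 8→3→1→6→9→5 push 1
augment #5: 8→3→7→0→9→5 push 1
max flow = 29; residual-reachable set from 8 gives S-side
cut edges (S→T): {(0,9), (4,5), (6,5), (6,9)} total cap 29

Min-cut arcs: {(0,9), (4,5), (6,5), (6,9)} (total capacity 29)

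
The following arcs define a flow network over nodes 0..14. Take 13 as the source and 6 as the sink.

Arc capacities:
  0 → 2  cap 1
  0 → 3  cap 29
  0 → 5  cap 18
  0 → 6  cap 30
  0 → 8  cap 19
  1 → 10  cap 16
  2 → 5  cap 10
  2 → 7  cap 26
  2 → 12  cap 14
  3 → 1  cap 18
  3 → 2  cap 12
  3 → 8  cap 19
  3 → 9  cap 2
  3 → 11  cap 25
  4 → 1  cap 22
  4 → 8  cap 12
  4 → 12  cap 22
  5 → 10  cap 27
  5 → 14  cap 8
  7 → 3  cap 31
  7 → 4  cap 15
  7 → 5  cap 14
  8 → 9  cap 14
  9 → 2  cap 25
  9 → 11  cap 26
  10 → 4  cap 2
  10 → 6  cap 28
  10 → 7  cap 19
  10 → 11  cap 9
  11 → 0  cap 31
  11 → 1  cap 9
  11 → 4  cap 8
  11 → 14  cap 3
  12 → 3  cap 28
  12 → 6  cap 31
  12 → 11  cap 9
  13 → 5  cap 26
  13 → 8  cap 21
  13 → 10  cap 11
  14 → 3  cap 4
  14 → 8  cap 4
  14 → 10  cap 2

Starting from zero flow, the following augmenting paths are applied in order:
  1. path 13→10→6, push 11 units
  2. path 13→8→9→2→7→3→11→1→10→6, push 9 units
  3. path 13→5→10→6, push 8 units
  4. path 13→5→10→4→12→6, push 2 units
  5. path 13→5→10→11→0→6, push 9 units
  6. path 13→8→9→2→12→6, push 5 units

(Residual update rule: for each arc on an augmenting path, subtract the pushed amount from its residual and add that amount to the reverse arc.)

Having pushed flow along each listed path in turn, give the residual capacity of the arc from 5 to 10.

Residual capacity of (5,10): 8

after path 1 (13→10→6, push 11): res(5,10)=27
after path 2 (13→8→9→2→7→3→11→1→10→6, push 9): res(5,10)=27
after path 3 (13→5→10→6, push 8): res(5,10)=19
after path 4 (13→5→10→4→12→6, push 2): res(5,10)=17
after path 5 (13→5→10→11→0→6, push 9): res(5,10)=8
after path 6 (13→8→9→2→12→6, push 5): res(5,10)=8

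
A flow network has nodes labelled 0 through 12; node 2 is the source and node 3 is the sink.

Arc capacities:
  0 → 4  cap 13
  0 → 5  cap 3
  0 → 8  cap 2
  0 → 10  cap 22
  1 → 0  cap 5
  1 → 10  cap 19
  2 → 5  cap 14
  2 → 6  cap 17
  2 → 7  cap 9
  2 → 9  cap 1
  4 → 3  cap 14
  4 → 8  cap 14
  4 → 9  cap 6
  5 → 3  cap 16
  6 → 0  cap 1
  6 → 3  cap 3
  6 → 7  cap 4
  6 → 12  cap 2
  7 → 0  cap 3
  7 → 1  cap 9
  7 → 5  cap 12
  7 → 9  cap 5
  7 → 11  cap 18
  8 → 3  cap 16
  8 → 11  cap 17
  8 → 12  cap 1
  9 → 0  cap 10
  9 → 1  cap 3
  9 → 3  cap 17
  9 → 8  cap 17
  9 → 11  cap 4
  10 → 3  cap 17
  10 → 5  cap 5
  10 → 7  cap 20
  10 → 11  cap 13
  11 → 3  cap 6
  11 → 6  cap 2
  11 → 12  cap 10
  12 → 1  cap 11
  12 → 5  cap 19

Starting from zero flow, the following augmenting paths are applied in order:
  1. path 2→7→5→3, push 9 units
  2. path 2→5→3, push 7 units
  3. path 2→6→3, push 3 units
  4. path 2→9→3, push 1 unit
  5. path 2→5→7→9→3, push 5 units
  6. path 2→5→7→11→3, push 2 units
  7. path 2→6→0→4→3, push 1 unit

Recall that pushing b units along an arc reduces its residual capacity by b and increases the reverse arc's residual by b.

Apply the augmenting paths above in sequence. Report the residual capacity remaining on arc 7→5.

after path 1 (2→7→5→3, push 9): res(7,5)=3
after path 2 (2→5→3, push 7): res(7,5)=3
after path 3 (2→6→3, push 3): res(7,5)=3
after path 4 (2→9→3, push 1): res(7,5)=3
after path 5 (2→5→7→9→3, push 5): res(7,5)=8
after path 6 (2→5→7→11→3, push 2): res(7,5)=10
after path 7 (2→6→0→4→3, push 1): res(7,5)=10

Residual capacity of (7,5): 10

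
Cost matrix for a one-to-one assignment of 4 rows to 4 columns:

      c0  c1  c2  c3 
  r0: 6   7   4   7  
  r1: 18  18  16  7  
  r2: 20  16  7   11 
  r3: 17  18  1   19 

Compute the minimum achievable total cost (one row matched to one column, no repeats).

Minimum assignment cost: 30

optimal assignment: row0→col0 (cost 6), row1→col3 (cost 7), row2→col1 (cost 16), row3→col2 (cost 1)
total = 6 + 7 + 16 + 1 = 30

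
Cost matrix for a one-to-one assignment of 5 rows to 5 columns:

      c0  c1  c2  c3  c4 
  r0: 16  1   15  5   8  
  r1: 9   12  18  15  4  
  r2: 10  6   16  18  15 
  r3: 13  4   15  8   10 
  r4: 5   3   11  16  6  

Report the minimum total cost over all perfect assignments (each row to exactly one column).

one of 4 optimal assignments: row0→col1 (cost 1), row1→col4 (cost 4), row2→col0 (cost 10), row3→col3 (cost 8), row4→col2 (cost 11)
total = 1 + 4 + 10 + 8 + 11 = 34

Minimum assignment cost: 34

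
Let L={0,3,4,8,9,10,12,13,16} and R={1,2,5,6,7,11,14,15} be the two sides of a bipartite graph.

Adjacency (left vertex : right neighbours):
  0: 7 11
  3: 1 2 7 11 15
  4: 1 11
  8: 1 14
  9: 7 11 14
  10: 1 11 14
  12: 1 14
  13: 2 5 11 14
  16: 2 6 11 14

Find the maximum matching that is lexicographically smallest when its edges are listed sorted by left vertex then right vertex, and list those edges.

Lex-smallest maximum matching: {(0,7), (3,2), (4,1), (8,14), (9,11), (13,5), (16,6)}

|M| = 7 (so the lex-smallest maximum matching has 7 edges)
process left vertices in ascending order; for each, take the smallest-labelled available neighbour that still permits 7 edges overall, or leave it unmatched if none does
lex-smallest matching: {0-7, 3-2, 4-1, 8-14, 9-11, 13-5, 16-6}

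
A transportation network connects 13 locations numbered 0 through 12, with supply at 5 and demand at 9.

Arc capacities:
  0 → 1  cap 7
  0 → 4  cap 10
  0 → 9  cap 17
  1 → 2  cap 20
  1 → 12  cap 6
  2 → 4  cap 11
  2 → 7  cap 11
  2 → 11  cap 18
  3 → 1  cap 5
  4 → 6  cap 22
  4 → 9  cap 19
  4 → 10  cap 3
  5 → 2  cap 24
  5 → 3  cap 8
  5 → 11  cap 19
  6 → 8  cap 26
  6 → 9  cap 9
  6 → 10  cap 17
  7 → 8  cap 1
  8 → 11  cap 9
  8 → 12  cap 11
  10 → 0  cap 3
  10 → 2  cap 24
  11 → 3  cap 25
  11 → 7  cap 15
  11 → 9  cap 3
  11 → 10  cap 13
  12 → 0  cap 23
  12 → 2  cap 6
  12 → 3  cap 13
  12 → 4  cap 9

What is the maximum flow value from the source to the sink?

Maximum flow value: 23

augment #1: 5→11→9 bottleneck 3, total now 3
augment #2: 5→2→4→9 bottleneck 11, total now 14
augment #3: 5→11→10→0→9 bottleneck 3, total now 17
augment #4: 5→3→1→12→0→9 bottleneck 5, total now 22
augment #5: 5→2→7→8→12→0→9 bottleneck 1, total now 23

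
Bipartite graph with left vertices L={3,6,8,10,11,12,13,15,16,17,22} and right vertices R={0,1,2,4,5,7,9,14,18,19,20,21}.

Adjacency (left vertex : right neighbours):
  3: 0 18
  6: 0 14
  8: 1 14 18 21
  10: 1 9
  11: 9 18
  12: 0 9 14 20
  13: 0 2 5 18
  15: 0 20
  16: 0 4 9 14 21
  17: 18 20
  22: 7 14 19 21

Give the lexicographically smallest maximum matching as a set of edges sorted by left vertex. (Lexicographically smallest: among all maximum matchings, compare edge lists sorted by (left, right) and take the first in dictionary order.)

Lex-smallest maximum matching: {(3,0), (6,14), (8,21), (10,1), (11,9), (12,20), (13,2), (16,4), (17,18), (22,7)}

|M| = 10 (so the lex-smallest maximum matching has 10 edges)
process left vertices in ascending order; for each, take the smallest-labelled available neighbour that still permits 10 edges overall, or leave it unmatched if none does
lex-smallest matching: {3-0, 6-14, 8-21, 10-1, 11-9, 12-20, 13-2, 16-4, 17-18, 22-7}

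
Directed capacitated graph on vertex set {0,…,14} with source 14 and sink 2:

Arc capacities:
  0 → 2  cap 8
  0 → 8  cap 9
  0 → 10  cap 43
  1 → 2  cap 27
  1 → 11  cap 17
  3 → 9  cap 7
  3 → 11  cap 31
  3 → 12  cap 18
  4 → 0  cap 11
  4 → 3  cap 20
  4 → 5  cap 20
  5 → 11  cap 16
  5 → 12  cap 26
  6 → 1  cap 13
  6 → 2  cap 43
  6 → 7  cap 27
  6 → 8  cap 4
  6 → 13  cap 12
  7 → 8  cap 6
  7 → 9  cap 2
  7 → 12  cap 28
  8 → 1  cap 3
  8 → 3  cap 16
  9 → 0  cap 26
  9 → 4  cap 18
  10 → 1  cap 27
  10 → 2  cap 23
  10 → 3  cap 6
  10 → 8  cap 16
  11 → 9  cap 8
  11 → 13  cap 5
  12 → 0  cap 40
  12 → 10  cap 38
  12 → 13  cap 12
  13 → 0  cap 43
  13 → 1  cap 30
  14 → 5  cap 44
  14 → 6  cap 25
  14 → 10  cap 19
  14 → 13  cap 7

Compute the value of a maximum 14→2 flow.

augment #1: 14→6→2 bottleneck 25, total now 25
augment #2: 14→10→2 bottleneck 19, total now 44
augment #3: 14→13→0→2 bottleneck 7, total now 51
augment #4: 14→5→12→0→2 bottleneck 1, total now 52
augment #5: 14→5→12→10→2 bottleneck 4, total now 56
augment #6: 14→5→11→13→1→2 bottleneck 5, total now 61
augment #7: 14→5→12→10→1→2 bottleneck 21, total now 82
augment #8: 14→5→11→9→0→8→1→2 bottleneck 1, total now 83

Maximum flow value: 83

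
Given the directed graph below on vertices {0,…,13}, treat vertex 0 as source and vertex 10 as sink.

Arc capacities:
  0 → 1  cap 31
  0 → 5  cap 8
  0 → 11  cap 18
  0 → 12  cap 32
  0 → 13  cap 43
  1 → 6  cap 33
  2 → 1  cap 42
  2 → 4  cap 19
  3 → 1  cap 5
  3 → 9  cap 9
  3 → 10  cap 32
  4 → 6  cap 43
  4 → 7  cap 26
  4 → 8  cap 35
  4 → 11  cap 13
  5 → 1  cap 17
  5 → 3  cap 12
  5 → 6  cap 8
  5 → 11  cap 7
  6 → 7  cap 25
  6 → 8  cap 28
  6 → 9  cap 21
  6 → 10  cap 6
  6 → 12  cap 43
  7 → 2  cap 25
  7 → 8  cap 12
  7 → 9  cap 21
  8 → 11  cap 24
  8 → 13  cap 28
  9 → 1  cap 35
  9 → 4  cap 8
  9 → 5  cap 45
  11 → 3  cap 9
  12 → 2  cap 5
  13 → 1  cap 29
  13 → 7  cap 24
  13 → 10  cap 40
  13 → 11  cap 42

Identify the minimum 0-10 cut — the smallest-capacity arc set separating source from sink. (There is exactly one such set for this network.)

augment #1: 0→13→10 push 40
augment #2: 0→1→6→10 push 6
augment #3: 0→5→3→10 push 8
augment #4: 0→11→3→10 push 9
augment #5: 0→1→6→9→5→3→10 push 4
max flow = 67; residual-reachable set from 0 gives S-side
cut edges (S→T): {(5,3), (6,10), (11,3), (13,10)} total cap 67

Min-cut arcs: {(5,3), (6,10), (11,3), (13,10)} (total capacity 67)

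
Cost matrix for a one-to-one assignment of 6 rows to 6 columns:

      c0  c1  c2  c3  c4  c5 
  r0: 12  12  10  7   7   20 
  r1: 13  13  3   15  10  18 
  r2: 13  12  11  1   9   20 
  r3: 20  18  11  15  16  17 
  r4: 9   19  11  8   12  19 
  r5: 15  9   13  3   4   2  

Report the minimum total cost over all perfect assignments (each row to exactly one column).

Minimum assignment cost: 40

optimal assignment: row0→col4 (cost 7), row1→col2 (cost 3), row2→col3 (cost 1), row3→col1 (cost 18), row4→col0 (cost 9), row5→col5 (cost 2)
total = 7 + 3 + 1 + 18 + 9 + 2 = 40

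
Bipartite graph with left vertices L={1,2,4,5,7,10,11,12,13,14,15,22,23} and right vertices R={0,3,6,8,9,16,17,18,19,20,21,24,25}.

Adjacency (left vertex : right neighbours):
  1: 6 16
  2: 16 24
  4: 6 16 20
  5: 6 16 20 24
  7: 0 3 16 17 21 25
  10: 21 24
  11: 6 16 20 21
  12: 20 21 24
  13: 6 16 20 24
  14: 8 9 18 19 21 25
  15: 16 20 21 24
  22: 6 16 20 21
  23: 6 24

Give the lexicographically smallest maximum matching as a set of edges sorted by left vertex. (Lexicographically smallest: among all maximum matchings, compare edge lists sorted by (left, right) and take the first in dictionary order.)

|M| = 7 (so the lex-smallest maximum matching has 7 edges)
process left vertices in ascending order; for each, take the smallest-labelled available neighbour that still permits 7 edges overall, or leave it unmatched if none does
lex-smallest matching: {1-6, 2-16, 4-20, 5-24, 7-0, 10-21, 14-8}

Lex-smallest maximum matching: {(1,6), (2,16), (4,20), (5,24), (7,0), (10,21), (14,8)}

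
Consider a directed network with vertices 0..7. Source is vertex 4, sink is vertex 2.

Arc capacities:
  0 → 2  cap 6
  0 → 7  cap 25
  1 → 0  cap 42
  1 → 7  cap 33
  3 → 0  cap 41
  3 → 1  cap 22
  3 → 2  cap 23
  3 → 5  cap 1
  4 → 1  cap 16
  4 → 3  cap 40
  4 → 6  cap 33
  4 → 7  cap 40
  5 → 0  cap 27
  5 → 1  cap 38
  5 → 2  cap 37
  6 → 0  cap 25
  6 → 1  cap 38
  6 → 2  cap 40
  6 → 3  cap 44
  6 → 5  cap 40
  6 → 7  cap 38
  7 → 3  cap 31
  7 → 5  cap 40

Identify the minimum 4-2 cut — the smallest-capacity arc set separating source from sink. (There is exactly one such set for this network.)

Min-cut arcs: {(0,2), (3,2), (4,6), (5,2)} (total capacity 99)

augment #1: 4→3→2 push 23
augment #2: 4→6→2 push 33
augment #3: 4→1→0→2 push 6
augment #4: 4→3→5→2 push 1
augment #5: 4→7→5→2 push 36
max flow = 99; residual-reachable set from 4 gives S-side
cut edges (S→T): {(0,2), (3,2), (4,6), (5,2)} total cap 99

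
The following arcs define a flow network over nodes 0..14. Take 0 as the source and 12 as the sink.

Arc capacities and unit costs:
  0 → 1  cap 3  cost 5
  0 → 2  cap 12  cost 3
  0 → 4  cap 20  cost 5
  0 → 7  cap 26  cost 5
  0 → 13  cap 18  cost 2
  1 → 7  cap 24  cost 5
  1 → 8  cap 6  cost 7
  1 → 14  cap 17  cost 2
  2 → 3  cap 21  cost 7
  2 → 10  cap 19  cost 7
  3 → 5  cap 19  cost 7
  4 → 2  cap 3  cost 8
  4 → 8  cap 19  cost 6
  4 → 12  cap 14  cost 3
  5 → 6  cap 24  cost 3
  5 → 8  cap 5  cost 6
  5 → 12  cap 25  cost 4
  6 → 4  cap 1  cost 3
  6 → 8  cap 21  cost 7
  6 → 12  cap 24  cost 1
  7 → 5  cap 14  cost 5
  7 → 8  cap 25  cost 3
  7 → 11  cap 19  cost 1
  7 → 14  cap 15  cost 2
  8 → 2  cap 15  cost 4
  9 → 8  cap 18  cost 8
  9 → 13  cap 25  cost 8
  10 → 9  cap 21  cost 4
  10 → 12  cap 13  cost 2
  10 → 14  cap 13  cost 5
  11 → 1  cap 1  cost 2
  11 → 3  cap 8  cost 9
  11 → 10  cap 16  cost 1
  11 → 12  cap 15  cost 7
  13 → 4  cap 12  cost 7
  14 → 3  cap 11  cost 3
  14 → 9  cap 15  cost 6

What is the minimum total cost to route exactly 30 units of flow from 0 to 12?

shortest-cost path #1: 0→4→12 push 14 @ unit cost 8 (adds 112)
shortest-cost path #2: 0→7→11→10→12 push 13 @ unit cost 9 (adds 117)
shortest-cost path #3: 0→7→11→12 push 3 @ unit cost 13 (adds 39)
total cost = 268

Minimum cost for 30 units: 268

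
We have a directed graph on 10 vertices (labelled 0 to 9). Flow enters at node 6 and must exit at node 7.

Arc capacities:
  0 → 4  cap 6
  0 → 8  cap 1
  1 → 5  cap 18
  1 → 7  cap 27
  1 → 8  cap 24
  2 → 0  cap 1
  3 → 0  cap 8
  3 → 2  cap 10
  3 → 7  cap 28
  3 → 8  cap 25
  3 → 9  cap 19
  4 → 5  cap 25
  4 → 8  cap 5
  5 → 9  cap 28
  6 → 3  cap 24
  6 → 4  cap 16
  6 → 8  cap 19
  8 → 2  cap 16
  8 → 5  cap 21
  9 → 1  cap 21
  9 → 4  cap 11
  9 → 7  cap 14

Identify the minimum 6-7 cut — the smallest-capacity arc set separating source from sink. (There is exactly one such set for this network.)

augment #1: 6→3→7 push 24
augment #2: 6→4→5→9→7 push 14
augment #3: 6→4→5→9→1→7 push 2
augment #4: 6→8→5→9→1→7 push 12
max flow = 52; residual-reachable set from 6 gives S-side
cut edges (S→T): {(5,9), (6,3)} total cap 52

Min-cut arcs: {(5,9), (6,3)} (total capacity 52)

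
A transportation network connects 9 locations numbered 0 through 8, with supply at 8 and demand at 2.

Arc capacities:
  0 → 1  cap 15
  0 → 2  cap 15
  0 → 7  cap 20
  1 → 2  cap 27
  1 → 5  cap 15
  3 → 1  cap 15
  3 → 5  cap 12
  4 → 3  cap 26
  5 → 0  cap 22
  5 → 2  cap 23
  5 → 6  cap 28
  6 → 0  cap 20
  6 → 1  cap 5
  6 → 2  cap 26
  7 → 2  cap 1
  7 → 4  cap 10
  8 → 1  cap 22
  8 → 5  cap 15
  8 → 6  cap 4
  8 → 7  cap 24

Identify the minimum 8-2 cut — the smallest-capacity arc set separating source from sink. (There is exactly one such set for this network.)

Min-cut arcs: {(7,2), (7,4), (8,1), (8,5), (8,6)} (total capacity 52)

augment #1: 8→1→2 push 22
augment #2: 8→5→2 push 15
augment #3: 8→6→2 push 4
augment #4: 8→7→2 push 1
augment #5: 8→7→4→3→1→2 push 5
augment #6: 8→7→4→3→5→2 push 5
max flow = 52; residual-reachable set from 8 gives S-side
cut edges (S→T): {(7,2), (7,4), (8,1), (8,5), (8,6)} total cap 52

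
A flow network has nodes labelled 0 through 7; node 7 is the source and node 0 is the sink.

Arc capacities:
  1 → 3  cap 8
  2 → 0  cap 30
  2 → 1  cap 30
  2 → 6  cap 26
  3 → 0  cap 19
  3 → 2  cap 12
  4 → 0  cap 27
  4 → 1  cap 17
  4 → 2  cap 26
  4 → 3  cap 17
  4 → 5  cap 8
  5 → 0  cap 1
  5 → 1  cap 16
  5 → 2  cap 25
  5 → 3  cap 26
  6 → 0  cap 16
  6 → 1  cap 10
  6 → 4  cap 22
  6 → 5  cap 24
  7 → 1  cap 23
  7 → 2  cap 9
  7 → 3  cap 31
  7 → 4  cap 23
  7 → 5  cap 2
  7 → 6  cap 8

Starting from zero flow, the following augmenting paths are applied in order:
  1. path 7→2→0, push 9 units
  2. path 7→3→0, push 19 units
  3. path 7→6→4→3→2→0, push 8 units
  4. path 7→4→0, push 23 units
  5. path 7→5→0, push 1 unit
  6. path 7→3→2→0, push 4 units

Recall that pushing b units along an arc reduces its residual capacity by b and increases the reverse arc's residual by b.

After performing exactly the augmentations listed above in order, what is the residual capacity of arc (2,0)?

after path 1 (7→2→0, push 9): res(2,0)=21
after path 2 (7→3→0, push 19): res(2,0)=21
after path 3 (7→6→4→3→2→0, push 8): res(2,0)=13
after path 4 (7→4→0, push 23): res(2,0)=13
after path 5 (7→5→0, push 1): res(2,0)=13
after path 6 (7→3→2→0, push 4): res(2,0)=9

Residual capacity of (2,0): 9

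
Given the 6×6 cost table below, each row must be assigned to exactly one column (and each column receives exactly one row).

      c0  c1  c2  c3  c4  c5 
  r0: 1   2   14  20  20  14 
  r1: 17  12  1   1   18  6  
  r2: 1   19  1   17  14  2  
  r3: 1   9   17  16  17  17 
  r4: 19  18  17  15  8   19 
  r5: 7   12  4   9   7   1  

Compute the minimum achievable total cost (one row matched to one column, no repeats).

Minimum assignment cost: 14

optimal assignment: row0→col1 (cost 2), row1→col3 (cost 1), row2→col2 (cost 1), row3→col0 (cost 1), row4→col4 (cost 8), row5→col5 (cost 1)
total = 2 + 1 + 1 + 1 + 8 + 1 = 14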